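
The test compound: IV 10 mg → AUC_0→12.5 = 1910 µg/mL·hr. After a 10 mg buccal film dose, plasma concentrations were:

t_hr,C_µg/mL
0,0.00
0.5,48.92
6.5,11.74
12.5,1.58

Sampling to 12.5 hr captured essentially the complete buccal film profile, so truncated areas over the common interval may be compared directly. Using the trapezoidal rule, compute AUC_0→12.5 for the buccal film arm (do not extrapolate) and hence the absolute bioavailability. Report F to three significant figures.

F = 0.123

Trapezoidal AUC_0→12.5 (buccal film):
  [0→0.5]: (0.00+48.92)/2 × 0.5 = 12.23
  [0.5→6.5]: (48.92+11.74)/2 × 6 = 181.98
  [6.5→12.5]: (11.74+1.58)/2 × 6 = 39.96
  Sum = 234.17 µg/mL·hr
F = (AUC_ev/D_ev)/(AUC_iv/D_iv) = (234.17/10)/(1910/10) = 23.417/191 = 0.1226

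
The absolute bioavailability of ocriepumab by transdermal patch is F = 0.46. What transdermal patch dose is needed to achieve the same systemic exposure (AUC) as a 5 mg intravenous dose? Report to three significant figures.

For equal systemic exposure: F × D_ev = D_iv
D_ev = D_iv / F = 5 / 0.46 = 10.8696 mg

D_transdermal = 10.9 mg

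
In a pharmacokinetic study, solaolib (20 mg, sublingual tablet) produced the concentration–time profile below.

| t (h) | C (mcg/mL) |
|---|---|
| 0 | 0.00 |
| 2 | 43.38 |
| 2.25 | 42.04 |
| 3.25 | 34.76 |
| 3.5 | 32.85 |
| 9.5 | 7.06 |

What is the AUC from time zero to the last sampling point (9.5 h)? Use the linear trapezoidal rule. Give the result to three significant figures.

Trapezoidal AUC_0→9.5:
  [0→2]: (0.00+43.38)/2 × 2 = 43.38
  [2→2.25]: (43.38+42.04)/2 × 0.25 = 10.6775
  [2.25→3.25]: (42.04+34.76)/2 × 1 = 38.4
  [3.25→3.5]: (34.76+32.85)/2 × 0.25 = 8.45125
  [3.5→9.5]: (32.85+7.06)/2 × 6 = 119.73
  Sum = 220.63875 mcg/mL·h

AUC = 221 mcg/mL·h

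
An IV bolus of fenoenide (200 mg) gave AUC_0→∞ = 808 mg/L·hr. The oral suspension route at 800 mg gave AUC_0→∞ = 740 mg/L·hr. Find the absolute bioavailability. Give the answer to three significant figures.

F = 0.229

F = (AUC_ev / D_ev) / (AUC_iv / D_iv)
  = (740/800) / (808/200)
  = 0.925 / 4.04 = 0.2290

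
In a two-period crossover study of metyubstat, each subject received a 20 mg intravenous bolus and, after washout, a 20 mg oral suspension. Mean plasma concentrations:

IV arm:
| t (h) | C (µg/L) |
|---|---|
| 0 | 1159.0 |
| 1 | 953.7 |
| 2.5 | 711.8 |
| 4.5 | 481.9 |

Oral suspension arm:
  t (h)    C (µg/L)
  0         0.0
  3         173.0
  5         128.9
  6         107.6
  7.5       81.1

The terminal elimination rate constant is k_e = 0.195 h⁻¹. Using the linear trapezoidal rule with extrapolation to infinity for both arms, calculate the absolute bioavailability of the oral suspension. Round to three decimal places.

F = 0.207

Trapezoidal AUC_0→4.5 (IV):
  [0→1]: (1159.0+953.7)/2 × 1 = 1056.35
  [1→2.5]: (953.7+711.8)/2 × 1.5 = 1249.125
  [2.5→4.5]: (711.8+481.9)/2 × 2 = 1193.7
  Sum = 3499.175 µg/L·h
IV tail: 481.9/0.195 = 2471.282; AUC_iv,0→∞ = 3499.175 + 2471.282 = 5970.457 µg/L·h
Trapezoidal AUC_0→7.5 (oral suspension):
  [0→3]: (0.0+173.0)/2 × 3 = 259.5
  [3→5]: (173.0+128.9)/2 × 2 = 301.9
  [5→6]: (128.9+107.6)/2 × 1 = 118.25
  [6→7.5]: (107.6+81.1)/2 × 1.5 = 141.525
  Sum = 821.175 µg/L·h
oral suspension tail: 81.1/0.195 = 415.897; AUC_ev,0→∞ = 821.175 + 415.897 = 1237.072 µg/L·h
F = (AUC_ev/D_ev)/(AUC_iv/D_iv) = (1237.072/20)/(5970.457/20) = 61.8536/298.52285 = 0.2072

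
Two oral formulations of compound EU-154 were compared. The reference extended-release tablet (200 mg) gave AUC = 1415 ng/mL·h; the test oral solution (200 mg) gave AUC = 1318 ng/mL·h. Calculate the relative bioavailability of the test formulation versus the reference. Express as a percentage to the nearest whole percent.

F_rel = (AUC_test/D_test) / (AUC_ref/D_ref)
      = (1318/200) / (1415/200)
      = 6.59 / 7.075 = 0.9314 = 93.14%

F_rel = 93%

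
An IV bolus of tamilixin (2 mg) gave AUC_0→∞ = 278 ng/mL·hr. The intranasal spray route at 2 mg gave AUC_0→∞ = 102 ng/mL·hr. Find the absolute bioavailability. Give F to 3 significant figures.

F = (AUC_ev / D_ev) / (AUC_iv / D_iv)
  = (102/2) / (278/2)
  = 51 / 139 = 0.3669

F = 0.367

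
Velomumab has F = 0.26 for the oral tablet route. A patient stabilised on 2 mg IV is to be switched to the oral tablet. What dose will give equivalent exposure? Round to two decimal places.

D_oral = 7.69 mg

For equal systemic exposure: F × D_ev = D_iv
D_ev = D_iv / F = 2 / 0.26 = 7.69231 mg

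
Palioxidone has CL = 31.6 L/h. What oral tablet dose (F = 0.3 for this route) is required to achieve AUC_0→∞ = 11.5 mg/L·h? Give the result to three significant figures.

Dose = CL × AUC_0→∞ / F
     = 31.6 × 11.5 / 0.3 = 1211.33 mg

Dose = 1210 mg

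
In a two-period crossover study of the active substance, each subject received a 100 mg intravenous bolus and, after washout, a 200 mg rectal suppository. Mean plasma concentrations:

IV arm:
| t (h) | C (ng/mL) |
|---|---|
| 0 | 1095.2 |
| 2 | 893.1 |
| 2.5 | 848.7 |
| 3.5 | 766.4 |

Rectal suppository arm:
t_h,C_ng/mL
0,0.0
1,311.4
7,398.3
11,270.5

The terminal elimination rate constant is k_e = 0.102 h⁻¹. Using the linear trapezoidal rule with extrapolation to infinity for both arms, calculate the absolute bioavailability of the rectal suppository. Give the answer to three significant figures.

F = 0.292

Trapezoidal AUC_0→3.5 (IV):
  [0→2]: (1095.2+893.1)/2 × 2 = 1988.3
  [2→2.5]: (893.1+848.7)/2 × 0.5 = 435.45
  [2.5→3.5]: (848.7+766.4)/2 × 1 = 807.55
  Sum = 3231.3 ng/mL·h
IV tail: 766.4/0.102 = 7513.725; AUC_iv,0→∞ = 3231.3 + 7513.725 = 10745.025 ng/mL·h
Trapezoidal AUC_0→11 (rectal suppository):
  [0→1]: (0.0+311.4)/2 × 1 = 155.7
  [1→7]: (311.4+398.3)/2 × 6 = 2129.1
  [7→11]: (398.3+270.5)/2 × 4 = 1337.6
  Sum = 3622.4 ng/mL·h
rectal suppository tail: 270.5/0.102 = 2651.961; AUC_ev,0→∞ = 3622.4 + 2651.961 = 6274.361 ng/mL·h
F = (AUC_ev/D_ev)/(AUC_iv/D_iv) = (6274.361/200)/(10745.025/100) = 31.371805/107.45025 = 0.2920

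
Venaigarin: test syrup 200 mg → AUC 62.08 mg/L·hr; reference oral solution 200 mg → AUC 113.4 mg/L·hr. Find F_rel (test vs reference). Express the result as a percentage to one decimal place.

F_rel = (AUC_test/D_test) / (AUC_ref/D_ref)
      = (62.08/200) / (113.4/200)
      = 0.3104 / 0.567 = 0.5474 = 54.74%

F_rel = 54.7%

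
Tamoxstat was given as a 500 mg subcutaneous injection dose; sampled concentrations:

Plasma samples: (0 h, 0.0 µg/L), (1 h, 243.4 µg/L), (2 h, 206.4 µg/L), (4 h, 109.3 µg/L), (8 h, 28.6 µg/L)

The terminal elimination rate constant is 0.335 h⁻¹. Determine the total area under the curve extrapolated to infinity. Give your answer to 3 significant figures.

AUC = 1020 µg/L·h

Trapezoidal AUC_0→8:
  [0→1]: (0.0+243.4)/2 × 1 = 121.7
  [1→2]: (243.4+206.4)/2 × 1 = 224.9
  [2→4]: (206.4+109.3)/2 × 2 = 315.7
  [4→8]: (109.3+28.6)/2 × 4 = 275.8
  Sum = 938.1 µg/L·h
Extrapolated tail: C_last / k_e = 28.6 / 0.335 = 85.373
AUC_0→∞ = 938.1 + 85.373 = 1023.473 µg/L·h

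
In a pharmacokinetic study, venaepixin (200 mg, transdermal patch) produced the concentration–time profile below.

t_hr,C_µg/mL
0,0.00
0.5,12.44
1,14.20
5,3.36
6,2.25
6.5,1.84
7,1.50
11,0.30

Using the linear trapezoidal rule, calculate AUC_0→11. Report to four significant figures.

AUC = 53.15 µg/mL·hr

Trapezoidal AUC_0→11:
  [0→0.5]: (0.00+12.44)/2 × 0.5 = 3.11
  [0.5→1]: (12.44+14.20)/2 × 0.5 = 6.66
  [1→5]: (14.20+3.36)/2 × 4 = 35.12
  [5→6]: (3.36+2.25)/2 × 1 = 2.805
  [6→6.5]: (2.25+1.84)/2 × 0.5 = 1.0225
  [6.5→7]: (1.84+1.50)/2 × 0.5 = 0.835
  [7→11]: (1.50+0.30)/2 × 4 = 3.6
  Sum = 53.1525 µg/mL·hr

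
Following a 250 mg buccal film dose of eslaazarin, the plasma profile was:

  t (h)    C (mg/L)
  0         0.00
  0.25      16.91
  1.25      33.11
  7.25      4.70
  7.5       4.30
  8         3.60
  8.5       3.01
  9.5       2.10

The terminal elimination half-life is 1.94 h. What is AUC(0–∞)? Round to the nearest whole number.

Trapezoidal AUC_0→9.5:
  [0→0.25]: (0.00+16.91)/2 × 0.25 = 2.11375
  [0.25→1.25]: (16.91+33.11)/2 × 1 = 25.01
  [1.25→7.25]: (33.11+4.70)/2 × 6 = 113.43
  [7.25→7.5]: (4.70+4.30)/2 × 0.25 = 1.125
  [7.5→8]: (4.30+3.60)/2 × 0.5 = 1.975
  [8→8.5]: (3.60+3.01)/2 × 0.5 = 1.6525
  [8.5→9.5]: (3.01+2.10)/2 × 1 = 2.555
  Sum = 147.86125 mg/L·h
k_e = ln2 / t½ = 0.693147 / 1.94 = 0.3573 h^-1
Extrapolated tail: C_last / k_e = 2.10 / 0.3573 = 5.877
AUC_0→∞ = 147.86125 + 5.877 = 153.73825 mg/L·h

AUC = 154 mg/L·h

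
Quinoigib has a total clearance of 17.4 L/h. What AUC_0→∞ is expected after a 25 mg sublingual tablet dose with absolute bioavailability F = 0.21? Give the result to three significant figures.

AUC_0→∞ = F × Dose / CL
        = 0.21 × 25 / 17.4 = 0.301724 mg/L·h

AUC = 0.302 mg/L·h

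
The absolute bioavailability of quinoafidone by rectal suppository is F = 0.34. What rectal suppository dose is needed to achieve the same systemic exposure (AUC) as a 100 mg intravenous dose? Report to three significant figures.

D_rectal = 294 mg

For equal systemic exposure: F × D_ev = D_iv
D_ev = D_iv / F = 100 / 0.34 = 294.118 mg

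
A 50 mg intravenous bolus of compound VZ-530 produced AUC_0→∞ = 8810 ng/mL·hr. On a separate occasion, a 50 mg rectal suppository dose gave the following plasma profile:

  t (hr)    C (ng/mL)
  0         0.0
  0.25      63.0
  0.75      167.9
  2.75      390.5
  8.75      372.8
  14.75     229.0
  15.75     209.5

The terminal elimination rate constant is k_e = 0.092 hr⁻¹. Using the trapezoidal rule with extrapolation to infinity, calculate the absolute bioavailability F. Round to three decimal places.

F = 0.819

Trapezoidal AUC_0→15.75 (rectal suppository):
  [0→0.25]: (0.0+63.0)/2 × 0.25 = 7.875
  [0.25→0.75]: (63.0+167.9)/2 × 0.5 = 57.725
  [0.75→2.75]: (167.9+390.5)/2 × 2 = 558.4
  [2.75→8.75]: (390.5+372.8)/2 × 6 = 2289.9
  [8.75→14.75]: (372.8+229.0)/2 × 6 = 1805.4
  [14.75→15.75]: (229.0+209.5)/2 × 1 = 219.25
  Sum = 4938.55 ng/mL·hr
Tail: C_last/k_e = 209.5/0.092 = 2277.174
AUC_0→∞ (rectal suppository) = 4938.55 + 2277.174 = 7215.724 ng/mL·hr
F = (AUC_ev/D_ev)/(AUC_iv/D_iv) = (7215.724/50)/(8810/50) = 144.31448/176.2 = 0.8190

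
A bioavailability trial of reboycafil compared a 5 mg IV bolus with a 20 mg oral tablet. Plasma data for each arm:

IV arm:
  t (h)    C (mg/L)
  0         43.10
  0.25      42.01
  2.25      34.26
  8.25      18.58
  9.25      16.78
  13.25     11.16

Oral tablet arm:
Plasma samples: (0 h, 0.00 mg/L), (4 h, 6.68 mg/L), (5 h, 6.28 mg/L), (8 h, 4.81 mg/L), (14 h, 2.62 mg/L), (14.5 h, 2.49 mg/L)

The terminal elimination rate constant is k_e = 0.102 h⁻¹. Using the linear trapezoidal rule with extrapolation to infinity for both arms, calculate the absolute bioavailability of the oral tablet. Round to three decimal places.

Trapezoidal AUC_0→13.25 (IV):
  [0→0.25]: (43.10+42.01)/2 × 0.25 = 10.63875
  [0.25→2.25]: (42.01+34.26)/2 × 2 = 76.27
  [2.25→8.25]: (34.26+18.58)/2 × 6 = 158.52
  [8.25→9.25]: (18.58+16.78)/2 × 1 = 17.68
  [9.25→13.25]: (16.78+11.16)/2 × 4 = 55.88
  Sum = 318.98875 mg/L·h
IV tail: 11.16/0.102 = 109.412; AUC_iv,0→∞ = 318.98875 + 109.412 = 428.40075 mg/L·h
Trapezoidal AUC_0→14.5 (oral tablet):
  [0→4]: (0.00+6.68)/2 × 4 = 13.36
  [4→5]: (6.68+6.28)/2 × 1 = 6.48
  [5→8]: (6.28+4.81)/2 × 3 = 16.635
  [8→14]: (4.81+2.62)/2 × 6 = 22.29
  [14→14.5]: (2.62+2.49)/2 × 0.5 = 1.2775
  Sum = 60.0425 mg/L·h
oral tablet tail: 2.49/0.102 = 24.412; AUC_ev,0→∞ = 60.0425 + 24.412 = 84.4545 mg/L·h
F = (AUC_ev/D_ev)/(AUC_iv/D_iv) = (84.4545/20)/(428.40075/5) = 4.222725/85.68015 = 0.0493

F = 0.049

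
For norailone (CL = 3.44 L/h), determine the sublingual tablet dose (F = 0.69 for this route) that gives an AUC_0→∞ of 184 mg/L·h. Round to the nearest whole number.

Dose = CL × AUC_0→∞ / F
     = 3.44 × 184 / 0.69 = 917.333 mg

Dose = 917 mg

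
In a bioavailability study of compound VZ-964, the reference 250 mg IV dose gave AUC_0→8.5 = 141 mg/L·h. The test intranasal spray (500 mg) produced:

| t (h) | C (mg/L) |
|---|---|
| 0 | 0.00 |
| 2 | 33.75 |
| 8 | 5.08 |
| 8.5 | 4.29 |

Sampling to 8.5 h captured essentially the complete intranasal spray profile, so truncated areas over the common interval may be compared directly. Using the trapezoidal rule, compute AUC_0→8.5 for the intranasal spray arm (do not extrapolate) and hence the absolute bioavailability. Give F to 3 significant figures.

Trapezoidal AUC_0→8.5 (intranasal spray):
  [0→2]: (0.00+33.75)/2 × 2 = 33.75
  [2→8]: (33.75+5.08)/2 × 6 = 116.49
  [8→8.5]: (5.08+4.29)/2 × 0.5 = 2.3425
  Sum = 152.5825 mg/L·h
F = (AUC_ev/D_ev)/(AUC_iv/D_iv) = (152.5825/500)/(141/250) = 0.305165/0.564 = 0.5411

F = 0.541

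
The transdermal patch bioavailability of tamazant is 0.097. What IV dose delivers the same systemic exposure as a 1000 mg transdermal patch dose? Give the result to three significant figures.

D_iv = 97.0 mg

Systemic exposure from an extravascular dose = F × D_ev, so the equivalent IV dose is F × D_ev.
D_iv = F × D_ev = 0.097 × 1000 = 97 mg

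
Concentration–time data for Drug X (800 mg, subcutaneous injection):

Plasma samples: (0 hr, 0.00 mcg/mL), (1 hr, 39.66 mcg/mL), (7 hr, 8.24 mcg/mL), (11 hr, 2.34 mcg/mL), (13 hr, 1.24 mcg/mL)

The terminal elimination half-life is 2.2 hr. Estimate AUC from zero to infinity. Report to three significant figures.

AUC = 192 mcg/mL·hr

Trapezoidal AUC_0→13:
  [0→1]: (0.00+39.66)/2 × 1 = 19.83
  [1→7]: (39.66+8.24)/2 × 6 = 143.7
  [7→11]: (8.24+2.34)/2 × 4 = 21.16
  [11→13]: (2.34+1.24)/2 × 2 = 3.58
  Sum = 188.27 mcg/mL·hr
k_e = ln2 / t½ = 0.693147 / 2.2 = 0.3151 hr^-1
Extrapolated tail: C_last / k_e = 1.24 / 0.3151 = 3.935
AUC_0→∞ = 188.27 + 3.935 = 192.205 mcg/mL·hr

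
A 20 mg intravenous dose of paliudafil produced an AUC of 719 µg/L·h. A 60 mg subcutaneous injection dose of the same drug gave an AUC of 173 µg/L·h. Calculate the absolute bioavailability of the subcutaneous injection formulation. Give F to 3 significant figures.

F = (AUC_ev / D_ev) / (AUC_iv / D_iv)
  = (173/60) / (719/20)
  = 2.88333 / 35.95 = 0.0802

F = 0.0802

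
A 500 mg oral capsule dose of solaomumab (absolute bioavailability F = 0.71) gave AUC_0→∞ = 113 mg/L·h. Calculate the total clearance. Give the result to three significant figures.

CL = 3.14 L/h

CL = F × Dose / AUC_0→∞
   = 0.71 × 500 / 113 = 3.14159 L/h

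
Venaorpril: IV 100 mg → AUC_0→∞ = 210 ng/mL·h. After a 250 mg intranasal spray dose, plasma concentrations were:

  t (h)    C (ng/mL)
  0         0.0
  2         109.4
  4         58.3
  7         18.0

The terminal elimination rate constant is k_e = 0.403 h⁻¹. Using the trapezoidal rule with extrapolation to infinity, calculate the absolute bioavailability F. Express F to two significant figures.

Trapezoidal AUC_0→7 (intranasal spray):
  [0→2]: (0.0+109.4)/2 × 2 = 109.4
  [2→4]: (109.4+58.3)/2 × 2 = 167.7
  [4→7]: (58.3+18.0)/2 × 3 = 114.45
  Sum = 391.55 ng/mL·h
Tail: C_last/k_e = 18.0/0.403 = 44.665
AUC_0→∞ (intranasal spray) = 391.55 + 44.665 = 436.215 ng/mL·h
F = (AUC_ev/D_ev)/(AUC_iv/D_iv) = (436.215/250)/(210/100) = 1.74486/2.1 = 0.8309

F = 0.83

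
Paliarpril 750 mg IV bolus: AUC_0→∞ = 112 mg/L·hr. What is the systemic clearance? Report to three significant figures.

CL = Dose_iv / AUC_0→∞
   = 750 / 112 = 6.69643 L/hr

CL = 6.70 L/hr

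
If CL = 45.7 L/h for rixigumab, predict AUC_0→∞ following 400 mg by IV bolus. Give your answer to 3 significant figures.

AUC_0→∞ = Dose_iv / CL
        = 400 / 45.7 = 8.75274 mg/L·h

AUC = 8.75 mg/L·h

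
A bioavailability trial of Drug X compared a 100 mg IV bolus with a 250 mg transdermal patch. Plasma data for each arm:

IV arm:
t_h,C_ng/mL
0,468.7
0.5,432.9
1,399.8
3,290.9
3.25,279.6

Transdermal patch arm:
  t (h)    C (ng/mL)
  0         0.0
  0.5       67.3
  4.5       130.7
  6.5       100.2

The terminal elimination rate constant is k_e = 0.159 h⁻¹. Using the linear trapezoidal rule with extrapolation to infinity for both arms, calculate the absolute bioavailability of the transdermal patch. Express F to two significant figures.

Trapezoidal AUC_0→3.25 (IV):
  [0→0.5]: (468.7+432.9)/2 × 0.5 = 225.4
  [0.5→1]: (432.9+399.8)/2 × 0.5 = 208.175
  [1→3]: (399.8+290.9)/2 × 2 = 690.7
  [3→3.25]: (290.9+279.6)/2 × 0.25 = 71.3125
  Sum = 1195.5875 ng/mL·h
IV tail: 279.6/0.159 = 1758.491; AUC_iv,0→∞ = 1195.5875 + 1758.491 = 2954.0785 ng/mL·h
Trapezoidal AUC_0→6.5 (transdermal patch):
  [0→0.5]: (0.0+67.3)/2 × 0.5 = 16.825
  [0.5→4.5]: (67.3+130.7)/2 × 4 = 396.0
  [4.5→6.5]: (130.7+100.2)/2 × 2 = 230.9
  Sum = 643.725 ng/mL·h
transdermal patch tail: 100.2/0.159 = 630.189; AUC_ev,0→∞ = 643.725 + 630.189 = 1273.914 ng/mL·h
F = (AUC_ev/D_ev)/(AUC_iv/D_iv) = (1273.914/250)/(2954.0785/100) = 5.095656/29.540785 = 0.1725

F = 0.17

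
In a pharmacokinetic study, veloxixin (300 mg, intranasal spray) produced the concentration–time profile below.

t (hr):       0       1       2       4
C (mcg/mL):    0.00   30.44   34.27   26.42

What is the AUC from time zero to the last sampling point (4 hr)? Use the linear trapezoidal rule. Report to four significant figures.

AUC = 108.3 mcg/mL·hr

Trapezoidal AUC_0→4:
  [0→1]: (0.00+30.44)/2 × 1 = 15.22
  [1→2]: (30.44+34.27)/2 × 1 = 32.355
  [2→4]: (34.27+26.42)/2 × 2 = 60.69
  Sum = 108.265 mcg/mL·hr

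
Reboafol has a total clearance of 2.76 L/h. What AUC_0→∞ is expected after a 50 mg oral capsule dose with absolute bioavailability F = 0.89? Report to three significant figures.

AUC_0→∞ = F × Dose / CL
        = 0.89 × 50 / 2.76 = 16.1232 mg/L·h

AUC = 16.1 mg/L·h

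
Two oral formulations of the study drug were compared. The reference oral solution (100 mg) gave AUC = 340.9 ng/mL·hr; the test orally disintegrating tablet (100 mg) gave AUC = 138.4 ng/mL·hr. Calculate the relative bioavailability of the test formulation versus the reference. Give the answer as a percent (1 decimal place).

F_rel = (AUC_test/D_test) / (AUC_ref/D_ref)
      = (138.4/100) / (340.9/100)
      = 1.384 / 3.409 = 0.4060 = 40.60%

F_rel = 40.6%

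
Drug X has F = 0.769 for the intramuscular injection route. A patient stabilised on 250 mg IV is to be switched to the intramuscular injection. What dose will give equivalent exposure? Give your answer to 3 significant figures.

D_intramuscular = 325 mg

For equal systemic exposure: F × D_ev = D_iv
D_ev = D_iv / F = 250 / 0.769 = 325.098 mg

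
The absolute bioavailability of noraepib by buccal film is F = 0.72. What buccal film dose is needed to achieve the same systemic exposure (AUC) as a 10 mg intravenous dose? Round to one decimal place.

For equal systemic exposure: F × D_ev = D_iv
D_ev = D_iv / F = 10 / 0.72 = 13.8889 mg

D_buccal = 13.9 mg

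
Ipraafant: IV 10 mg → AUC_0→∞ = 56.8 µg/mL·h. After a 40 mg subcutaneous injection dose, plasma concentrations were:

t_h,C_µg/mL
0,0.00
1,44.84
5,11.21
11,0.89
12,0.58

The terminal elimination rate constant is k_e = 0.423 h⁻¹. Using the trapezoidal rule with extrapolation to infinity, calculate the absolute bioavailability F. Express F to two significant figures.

F = 0.76

Trapezoidal AUC_0→12 (subcutaneous injection):
  [0→1]: (0.00+44.84)/2 × 1 = 22.42
  [1→5]: (44.84+11.21)/2 × 4 = 112.1
  [5→11]: (11.21+0.89)/2 × 6 = 36.3
  [11→12]: (0.89+0.58)/2 × 1 = 0.735
  Sum = 171.555 µg/mL·h
Tail: C_last/k_e = 0.58/0.423 = 1.371
AUC_0→∞ (subcutaneous injection) = 171.555 + 1.371 = 172.926 µg/mL·h
F = (AUC_ev/D_ev)/(AUC_iv/D_iv) = (172.926/40)/(56.8/10) = 4.32315/5.68 = 0.7611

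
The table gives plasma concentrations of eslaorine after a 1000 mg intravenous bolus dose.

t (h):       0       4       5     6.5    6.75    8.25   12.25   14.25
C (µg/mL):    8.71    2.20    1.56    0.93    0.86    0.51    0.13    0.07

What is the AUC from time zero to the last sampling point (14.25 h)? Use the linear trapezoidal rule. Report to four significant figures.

AUC = 28.30 µg/mL·h

Trapezoidal AUC_0→14.25:
  [0→4]: (8.71+2.20)/2 × 4 = 21.82
  [4→5]: (2.20+1.56)/2 × 1 = 1.88
  [5→6.5]: (1.56+0.93)/2 × 1.5 = 1.8675
  [6.5→6.75]: (0.93+0.86)/2 × 0.25 = 0.22375
  [6.75→8.25]: (0.86+0.51)/2 × 1.5 = 1.0275
  [8.25→12.25]: (0.51+0.13)/2 × 4 = 1.28
  [12.25→14.25]: (0.13+0.07)/2 × 2 = 0.2
  Sum = 28.29875 µg/mL·h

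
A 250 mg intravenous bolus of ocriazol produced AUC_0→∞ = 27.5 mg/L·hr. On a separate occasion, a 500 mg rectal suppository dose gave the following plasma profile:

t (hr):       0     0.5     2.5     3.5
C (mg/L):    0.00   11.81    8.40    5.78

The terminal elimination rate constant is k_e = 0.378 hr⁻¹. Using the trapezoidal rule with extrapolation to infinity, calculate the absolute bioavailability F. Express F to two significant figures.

F = 0.83

Trapezoidal AUC_0→3.5 (rectal suppository):
  [0→0.5]: (0.00+11.81)/2 × 0.5 = 2.9525
  [0.5→2.5]: (11.81+8.40)/2 × 2 = 20.21
  [2.5→3.5]: (8.40+5.78)/2 × 1 = 7.09
  Sum = 30.2525 mg/L·hr
Tail: C_last/k_e = 5.78/0.378 = 15.291
AUC_0→∞ (rectal suppository) = 30.2525 + 15.291 = 45.5435 mg/L·hr
F = (AUC_ev/D_ev)/(AUC_iv/D_iv) = (45.5435/500)/(27.5/250) = 0.091087/0.11 = 0.8281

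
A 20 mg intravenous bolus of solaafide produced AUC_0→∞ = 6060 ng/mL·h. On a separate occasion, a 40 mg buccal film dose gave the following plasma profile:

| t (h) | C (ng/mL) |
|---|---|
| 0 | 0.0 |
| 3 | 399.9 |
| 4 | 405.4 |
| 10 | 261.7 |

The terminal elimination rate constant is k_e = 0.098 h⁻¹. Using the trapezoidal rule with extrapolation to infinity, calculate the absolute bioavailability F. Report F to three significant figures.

F = 0.468

Trapezoidal AUC_0→10 (buccal film):
  [0→3]: (0.0+399.9)/2 × 3 = 599.85
  [3→4]: (399.9+405.4)/2 × 1 = 402.65
  [4→10]: (405.4+261.7)/2 × 6 = 2001.3
  Sum = 3003.8 ng/mL·h
Tail: C_last/k_e = 261.7/0.098 = 2670.408
AUC_0→∞ (buccal film) = 3003.8 + 2670.408 = 5674.208 ng/mL·h
F = (AUC_ev/D_ev)/(AUC_iv/D_iv) = (5674.208/40)/(6060/20) = 141.8552/303 = 0.4682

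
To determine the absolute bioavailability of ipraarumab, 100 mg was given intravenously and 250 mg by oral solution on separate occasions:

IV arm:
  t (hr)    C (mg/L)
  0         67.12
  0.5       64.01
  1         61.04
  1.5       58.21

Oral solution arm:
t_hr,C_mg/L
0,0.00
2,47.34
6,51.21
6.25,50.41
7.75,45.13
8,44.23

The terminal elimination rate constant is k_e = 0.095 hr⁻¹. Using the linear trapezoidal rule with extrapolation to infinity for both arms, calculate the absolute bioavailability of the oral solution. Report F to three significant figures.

F = 0.456

Trapezoidal AUC_0→1.5 (IV):
  [0→0.5]: (67.12+64.01)/2 × 0.5 = 32.7825
  [0.5→1]: (64.01+61.04)/2 × 0.5 = 31.2625
  [1→1.5]: (61.04+58.21)/2 × 0.5 = 29.8125
  Sum = 93.8575 mg/L·hr
IV tail: 58.21/0.095 = 612.737; AUC_iv,0→∞ = 93.8575 + 612.737 = 706.5945 mg/L·hr
Trapezoidal AUC_0→8 (oral solution):
  [0→2]: (0.00+47.34)/2 × 2 = 47.34
  [2→6]: (47.34+51.21)/2 × 4 = 197.1
  [6→6.25]: (51.21+50.41)/2 × 0.25 = 12.7025
  [6.25→7.75]: (50.41+45.13)/2 × 1.5 = 71.655
  [7.75→8]: (45.13+44.23)/2 × 0.25 = 11.17
  Sum = 339.9675 mg/L·hr
oral solution tail: 44.23/0.095 = 465.579; AUC_ev,0→∞ = 339.9675 + 465.579 = 805.5465 mg/L·hr
F = (AUC_ev/D_ev)/(AUC_iv/D_iv) = (805.5465/250)/(706.5945/100) = 3.222186/7.065945 = 0.4560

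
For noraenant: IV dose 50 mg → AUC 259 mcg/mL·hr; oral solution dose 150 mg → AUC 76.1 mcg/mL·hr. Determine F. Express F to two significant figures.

F = 0.098

F = (AUC_ev / D_ev) / (AUC_iv / D_iv)
  = (76.1/150) / (259/50)
  = 0.507333 / 5.18 = 0.0979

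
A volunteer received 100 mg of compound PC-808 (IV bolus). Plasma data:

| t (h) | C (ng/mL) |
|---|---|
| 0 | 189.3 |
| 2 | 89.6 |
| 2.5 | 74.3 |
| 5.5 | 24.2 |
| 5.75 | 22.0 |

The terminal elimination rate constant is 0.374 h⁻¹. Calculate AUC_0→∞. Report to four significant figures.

Trapezoidal AUC_0→5.75:
  [0→2]: (189.3+89.6)/2 × 2 = 278.9
  [2→2.5]: (89.6+74.3)/2 × 0.5 = 40.975
  [2.5→5.5]: (74.3+24.2)/2 × 3 = 147.75
  [5.5→5.75]: (24.2+22.0)/2 × 0.25 = 5.775
  Sum = 473.4 ng/mL·h
Extrapolated tail: C_last / k_e = 22.0 / 0.374 = 58.824
AUC_0→∞ = 473.4 + 58.824 = 532.224 ng/mL·h

AUC = 532.2 ng/mL·h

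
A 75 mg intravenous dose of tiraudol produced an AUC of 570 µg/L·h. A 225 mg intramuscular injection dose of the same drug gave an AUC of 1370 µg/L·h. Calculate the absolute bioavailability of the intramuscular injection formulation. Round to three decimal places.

F = 0.801

F = (AUC_ev / D_ev) / (AUC_iv / D_iv)
  = (1370/225) / (570/75)
  = 6.08889 / 7.6 = 0.8012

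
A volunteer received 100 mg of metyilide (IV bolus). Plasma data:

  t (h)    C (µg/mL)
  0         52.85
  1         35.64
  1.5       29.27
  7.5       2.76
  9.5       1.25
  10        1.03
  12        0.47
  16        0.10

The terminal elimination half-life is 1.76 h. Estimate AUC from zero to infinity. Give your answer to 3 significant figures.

AUC = 164 µg/mL·h

Trapezoidal AUC_0→16:
  [0→1]: (52.85+35.64)/2 × 1 = 44.245
  [1→1.5]: (35.64+29.27)/2 × 0.5 = 16.2275
  [1.5→7.5]: (29.27+2.76)/2 × 6 = 96.09
  [7.5→9.5]: (2.76+1.25)/2 × 2 = 4.01
  [9.5→10]: (1.25+1.03)/2 × 0.5 = 0.57
  [10→12]: (1.03+0.47)/2 × 2 = 1.5
  [12→16]: (0.47+0.10)/2 × 4 = 1.14
  Sum = 163.7825 µg/mL·h
k_e = ln2 / t½ = 0.693147 / 1.76 = 0.3938 h^-1
Extrapolated tail: C_last / k_e = 0.10 / 0.3938 = 0.254
AUC_0→∞ = 163.7825 + 0.254 = 164.0365 µg/mL·h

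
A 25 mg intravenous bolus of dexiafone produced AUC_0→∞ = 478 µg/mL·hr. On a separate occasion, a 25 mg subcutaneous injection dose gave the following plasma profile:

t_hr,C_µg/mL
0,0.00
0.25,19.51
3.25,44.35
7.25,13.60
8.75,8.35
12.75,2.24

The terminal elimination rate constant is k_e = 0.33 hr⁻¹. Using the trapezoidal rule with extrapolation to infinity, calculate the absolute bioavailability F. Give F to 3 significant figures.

F = 0.541

Trapezoidal AUC_0→12.75 (subcutaneous injection):
  [0→0.25]: (0.00+19.51)/2 × 0.25 = 2.43875
  [0.25→3.25]: (19.51+44.35)/2 × 3 = 95.79
  [3.25→7.25]: (44.35+13.60)/2 × 4 = 115.9
  [7.25→8.75]: (13.60+8.35)/2 × 1.5 = 16.4625
  [8.75→12.75]: (8.35+2.24)/2 × 4 = 21.18
  Sum = 251.77125 µg/mL·hr
Tail: C_last/k_e = 2.24/0.33 = 6.788
AUC_0→∞ (subcutaneous injection) = 251.77125 + 6.788 = 258.55925 µg/mL·hr
F = (AUC_ev/D_ev)/(AUC_iv/D_iv) = (258.55925/25)/(478/25) = 10.34237/19.12 = 0.5409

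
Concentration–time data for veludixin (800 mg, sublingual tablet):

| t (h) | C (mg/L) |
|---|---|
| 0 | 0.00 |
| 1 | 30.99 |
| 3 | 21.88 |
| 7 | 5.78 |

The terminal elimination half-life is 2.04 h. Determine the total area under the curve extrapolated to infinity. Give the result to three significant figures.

Trapezoidal AUC_0→7:
  [0→1]: (0.00+30.99)/2 × 1 = 15.495
  [1→3]: (30.99+21.88)/2 × 2 = 52.87
  [3→7]: (21.88+5.78)/2 × 4 = 55.32
  Sum = 123.685 mg/L·h
k_e = ln2 / t½ = 0.693147 / 2.04 = 0.3398 h^-1
Extrapolated tail: C_last / k_e = 5.78 / 0.3398 = 17.010
AUC_0→∞ = 123.685 + 17.010 = 140.695 mg/L·h

AUC = 141 mg/L·h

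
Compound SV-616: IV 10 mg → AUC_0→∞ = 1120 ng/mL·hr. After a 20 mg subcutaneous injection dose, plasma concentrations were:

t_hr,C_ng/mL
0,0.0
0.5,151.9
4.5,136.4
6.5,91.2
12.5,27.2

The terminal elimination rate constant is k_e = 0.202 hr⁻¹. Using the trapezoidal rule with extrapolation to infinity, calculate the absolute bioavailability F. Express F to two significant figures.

Trapezoidal AUC_0→12.5 (subcutaneous injection):
  [0→0.5]: (0.0+151.9)/2 × 0.5 = 37.975
  [0.5→4.5]: (151.9+136.4)/2 × 4 = 576.6
  [4.5→6.5]: (136.4+91.2)/2 × 2 = 227.6
  [6.5→12.5]: (91.2+27.2)/2 × 6 = 355.2
  Sum = 1197.375 ng/mL·hr
Tail: C_last/k_e = 27.2/0.202 = 134.653
AUC_0→∞ (subcutaneous injection) = 1197.375 + 134.653 = 1332.028 ng/mL·hr
F = (AUC_ev/D_ev)/(AUC_iv/D_iv) = (1332.028/20)/(1120/10) = 66.6014/112 = 0.5947

F = 0.59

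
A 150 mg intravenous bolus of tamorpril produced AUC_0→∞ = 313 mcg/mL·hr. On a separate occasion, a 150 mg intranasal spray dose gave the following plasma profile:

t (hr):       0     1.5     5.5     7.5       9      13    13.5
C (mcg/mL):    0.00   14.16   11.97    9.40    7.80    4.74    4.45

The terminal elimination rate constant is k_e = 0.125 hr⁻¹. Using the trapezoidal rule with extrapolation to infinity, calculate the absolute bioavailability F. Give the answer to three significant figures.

Trapezoidal AUC_0→13.5 (intranasal spray):
  [0→1.5]: (0.00+14.16)/2 × 1.5 = 10.62
  [1.5→5.5]: (14.16+11.97)/2 × 4 = 52.26
  [5.5→7.5]: (11.97+9.40)/2 × 2 = 21.37
  [7.5→9]: (9.40+7.80)/2 × 1.5 = 12.9
  [9→13]: (7.80+4.74)/2 × 4 = 25.08
  [13→13.5]: (4.74+4.45)/2 × 0.5 = 2.2975
  Sum = 124.5275 mcg/mL·hr
Tail: C_last/k_e = 4.45/0.125 = 35.600
AUC_0→∞ (intranasal spray) = 124.5275 + 35.600 = 160.1275 mcg/mL·hr
F = (AUC_ev/D_ev)/(AUC_iv/D_iv) = (160.1275/150)/(313/150) = 1.06752/2.08667 = 0.5116

F = 0.512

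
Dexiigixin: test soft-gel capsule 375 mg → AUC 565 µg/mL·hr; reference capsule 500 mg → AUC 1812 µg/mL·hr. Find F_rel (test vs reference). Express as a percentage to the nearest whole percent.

F_rel = 42%

F_rel = (AUC_test/D_test) / (AUC_ref/D_ref)
      = (565/375) / (1812/500)
      = 1.50667 / 3.624 = 0.4157 = 41.57%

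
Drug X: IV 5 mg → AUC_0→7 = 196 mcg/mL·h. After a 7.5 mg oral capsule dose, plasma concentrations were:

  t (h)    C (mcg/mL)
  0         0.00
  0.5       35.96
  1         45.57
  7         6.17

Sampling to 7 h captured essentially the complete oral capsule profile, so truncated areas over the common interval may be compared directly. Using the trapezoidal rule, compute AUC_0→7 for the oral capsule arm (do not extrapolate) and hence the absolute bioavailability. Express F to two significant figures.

F = 0.63

Trapezoidal AUC_0→7 (oral capsule):
  [0→0.5]: (0.00+35.96)/2 × 0.5 = 8.99
  [0.5→1]: (35.96+45.57)/2 × 0.5 = 20.3825
  [1→7]: (45.57+6.17)/2 × 6 = 155.22
  Sum = 184.5925 mcg/mL·h
F = (AUC_ev/D_ev)/(AUC_iv/D_iv) = (184.5925/7.5)/(196/5) = 24.6123/39.2 = 0.6279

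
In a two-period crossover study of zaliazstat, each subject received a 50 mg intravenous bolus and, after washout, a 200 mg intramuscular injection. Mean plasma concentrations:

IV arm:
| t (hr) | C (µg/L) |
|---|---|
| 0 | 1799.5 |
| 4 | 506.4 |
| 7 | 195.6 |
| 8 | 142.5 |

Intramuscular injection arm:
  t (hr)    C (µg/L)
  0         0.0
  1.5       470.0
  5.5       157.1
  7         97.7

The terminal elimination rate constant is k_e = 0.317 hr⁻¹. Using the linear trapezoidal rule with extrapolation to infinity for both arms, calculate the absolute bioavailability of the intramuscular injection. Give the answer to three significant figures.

F = 0.0838

Trapezoidal AUC_0→8 (IV):
  [0→4]: (1799.5+506.4)/2 × 4 = 4611.8
  [4→7]: (506.4+195.6)/2 × 3 = 1053.0
  [7→8]: (195.6+142.5)/2 × 1 = 169.05
  Sum = 5833.85 µg/L·hr
IV tail: 142.5/0.317 = 449.527; AUC_iv,0→∞ = 5833.85 + 449.527 = 6283.377 µg/L·hr
Trapezoidal AUC_0→7 (intramuscular injection):
  [0→1.5]: (0.0+470.0)/2 × 1.5 = 352.5
  [1.5→5.5]: (470.0+157.1)/2 × 4 = 1254.2
  [5.5→7]: (157.1+97.7)/2 × 1.5 = 191.1
  Sum = 1797.8 µg/L·hr
intramuscular injection tail: 97.7/0.317 = 308.202; AUC_ev,0→∞ = 1797.8 + 308.202 = 2106.002 µg/L·hr
F = (AUC_ev/D_ev)/(AUC_iv/D_iv) = (2106.002/200)/(6283.377/50) = 10.53001/125.66754 = 0.0838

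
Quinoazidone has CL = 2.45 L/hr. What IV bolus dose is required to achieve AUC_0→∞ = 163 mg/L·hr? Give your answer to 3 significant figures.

Dose_iv = CL × AUC_0→∞
     = 2.45 × 163 = 399.35 mg

Dose = 399 mg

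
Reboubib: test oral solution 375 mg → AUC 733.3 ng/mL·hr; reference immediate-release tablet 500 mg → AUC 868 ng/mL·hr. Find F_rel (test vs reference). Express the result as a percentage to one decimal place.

F_rel = (AUC_test/D_test) / (AUC_ref/D_ref)
      = (733.3/375) / (868/500)
      = 1.95547 / 1.736 = 1.1264 = 112.64%

F_rel = 112.6%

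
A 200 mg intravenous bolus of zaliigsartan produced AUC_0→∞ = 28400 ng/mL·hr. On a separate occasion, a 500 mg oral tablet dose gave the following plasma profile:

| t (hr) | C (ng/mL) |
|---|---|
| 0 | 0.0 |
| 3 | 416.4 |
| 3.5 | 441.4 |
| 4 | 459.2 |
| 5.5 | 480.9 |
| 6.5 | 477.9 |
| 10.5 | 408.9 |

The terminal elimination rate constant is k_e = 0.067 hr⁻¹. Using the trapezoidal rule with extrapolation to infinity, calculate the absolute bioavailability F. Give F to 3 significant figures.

Trapezoidal AUC_0→10.5 (oral tablet):
  [0→3]: (0.0+416.4)/2 × 3 = 624.6
  [3→3.5]: (416.4+441.4)/2 × 0.5 = 214.45
  [3.5→4]: (441.4+459.2)/2 × 0.5 = 225.15
  [4→5.5]: (459.2+480.9)/2 × 1.5 = 705.075
  [5.5→6.5]: (480.9+477.9)/2 × 1 = 479.4
  [6.5→10.5]: (477.9+408.9)/2 × 4 = 1773.6
  Sum = 4022.275 ng/mL·hr
Tail: C_last/k_e = 408.9/0.067 = 6102.985
AUC_0→∞ (oral tablet) = 4022.275 + 6102.985 = 10125.26 ng/mL·hr
F = (AUC_ev/D_ev)/(AUC_iv/D_iv) = (10125.26/500)/(28400/200) = 20.25052/142 = 0.1426

F = 0.143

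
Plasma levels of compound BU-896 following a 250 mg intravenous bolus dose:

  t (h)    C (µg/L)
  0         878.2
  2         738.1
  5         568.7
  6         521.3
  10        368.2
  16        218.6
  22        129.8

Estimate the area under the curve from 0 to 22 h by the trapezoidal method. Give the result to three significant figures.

AUC = 8710 µg/L·h

Trapezoidal AUC_0→22:
  [0→2]: (878.2+738.1)/2 × 2 = 1616.3
  [2→5]: (738.1+568.7)/2 × 3 = 1960.2
  [5→6]: (568.7+521.3)/2 × 1 = 545.0
  [6→10]: (521.3+368.2)/2 × 4 = 1779.0
  [10→16]: (368.2+218.6)/2 × 6 = 1760.4
  [16→22]: (218.6+129.8)/2 × 6 = 1045.2
  Sum = 8706.1 µg/L·h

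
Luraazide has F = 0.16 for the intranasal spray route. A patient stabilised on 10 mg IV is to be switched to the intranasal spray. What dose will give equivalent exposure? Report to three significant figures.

For equal systemic exposure: F × D_ev = D_iv
D_ev = D_iv / F = 10 / 0.16 = 62.5 mg

D_intranasal = 62.5 mg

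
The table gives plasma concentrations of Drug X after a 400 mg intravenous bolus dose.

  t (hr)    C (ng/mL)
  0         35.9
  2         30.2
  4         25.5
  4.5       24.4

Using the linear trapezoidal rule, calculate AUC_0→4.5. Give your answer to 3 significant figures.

AUC = 134 ng/mL·hr

Trapezoidal AUC_0→4.5:
  [0→2]: (35.9+30.2)/2 × 2 = 66.1
  [2→4]: (30.2+25.5)/2 × 2 = 55.7
  [4→4.5]: (25.5+24.4)/2 × 0.5 = 12.475
  Sum = 134.275 ng/mL·hr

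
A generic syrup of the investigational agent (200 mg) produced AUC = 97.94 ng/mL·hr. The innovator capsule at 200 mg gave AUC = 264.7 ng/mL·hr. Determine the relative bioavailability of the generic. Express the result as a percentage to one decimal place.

F_rel = (AUC_test/D_test) / (AUC_ref/D_ref)
      = (97.94/200) / (264.7/200)
      = 0.4897 / 1.3235 = 0.3700 = 37.00%

F_rel = 37.0%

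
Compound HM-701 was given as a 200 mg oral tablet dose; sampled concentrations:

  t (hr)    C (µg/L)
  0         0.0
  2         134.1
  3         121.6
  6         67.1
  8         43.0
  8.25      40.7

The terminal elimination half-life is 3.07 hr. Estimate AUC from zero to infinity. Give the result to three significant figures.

AUC = 846 µg/L·hr

Trapezoidal AUC_0→8.25:
  [0→2]: (0.0+134.1)/2 × 2 = 134.1
  [2→3]: (134.1+121.6)/2 × 1 = 127.85
  [3→6]: (121.6+67.1)/2 × 3 = 283.05
  [6→8]: (67.1+43.0)/2 × 2 = 110.1
  [8→8.25]: (43.0+40.7)/2 × 0.25 = 10.4625
  Sum = 665.5625 µg/L·hr
k_e = ln2 / t½ = 0.693147 / 3.07 = 0.2258 hr^-1
Extrapolated tail: C_last / k_e = 40.7 / 0.2258 = 180.248
AUC_0→∞ = 665.5625 + 180.248 = 845.8105 µg/L·hr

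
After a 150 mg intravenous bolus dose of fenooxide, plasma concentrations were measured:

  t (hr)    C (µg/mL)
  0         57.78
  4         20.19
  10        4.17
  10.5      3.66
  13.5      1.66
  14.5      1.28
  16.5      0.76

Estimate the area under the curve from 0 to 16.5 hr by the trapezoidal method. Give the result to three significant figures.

Trapezoidal AUC_0→16.5:
  [0→4]: (57.78+20.19)/2 × 4 = 155.94
  [4→10]: (20.19+4.17)/2 × 6 = 73.08
  [10→10.5]: (4.17+3.66)/2 × 0.5 = 1.9575
  [10.5→13.5]: (3.66+1.66)/2 × 3 = 7.98
  [13.5→14.5]: (1.66+1.28)/2 × 1 = 1.47
  [14.5→16.5]: (1.28+0.76)/2 × 2 = 2.04
  Sum = 242.4675 µg/mL·hr

AUC = 242 µg/mL·hr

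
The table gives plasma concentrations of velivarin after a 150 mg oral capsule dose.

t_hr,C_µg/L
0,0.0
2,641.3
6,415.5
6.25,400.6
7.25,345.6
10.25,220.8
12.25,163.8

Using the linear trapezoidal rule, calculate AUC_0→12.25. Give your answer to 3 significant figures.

Trapezoidal AUC_0→12.25:
  [0→2]: (0.0+641.3)/2 × 2 = 641.3
  [2→6]: (641.3+415.5)/2 × 4 = 2113.6
  [6→6.25]: (415.5+400.6)/2 × 0.25 = 102.0125
  [6.25→7.25]: (400.6+345.6)/2 × 1 = 373.1
  [7.25→10.25]: (345.6+220.8)/2 × 3 = 849.6
  [10.25→12.25]: (220.8+163.8)/2 × 2 = 384.6
  Sum = 4464.2125 µg/L·hr

AUC = 4460 µg/L·hr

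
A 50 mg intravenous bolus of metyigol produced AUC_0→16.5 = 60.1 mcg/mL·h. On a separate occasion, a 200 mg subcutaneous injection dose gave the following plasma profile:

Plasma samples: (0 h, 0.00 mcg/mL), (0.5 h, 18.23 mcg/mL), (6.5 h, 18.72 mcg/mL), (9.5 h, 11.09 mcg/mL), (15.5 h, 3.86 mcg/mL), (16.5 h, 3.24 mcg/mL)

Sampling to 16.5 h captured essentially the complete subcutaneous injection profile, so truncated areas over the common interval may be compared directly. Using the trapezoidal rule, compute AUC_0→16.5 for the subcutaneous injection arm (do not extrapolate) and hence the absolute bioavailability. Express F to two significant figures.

F = 0.87

Trapezoidal AUC_0→16.5 (subcutaneous injection):
  [0→0.5]: (0.00+18.23)/2 × 0.5 = 4.5575
  [0.5→6.5]: (18.23+18.72)/2 × 6 = 110.85
  [6.5→9.5]: (18.72+11.09)/2 × 3 = 44.715
  [9.5→15.5]: (11.09+3.86)/2 × 6 = 44.85
  [15.5→16.5]: (3.86+3.24)/2 × 1 = 3.55
  Sum = 208.5225 mcg/mL·h
F = (AUC_ev/D_ev)/(AUC_iv/D_iv) = (208.5225/200)/(60.1/50) = 1.0426125/1.202 = 0.8674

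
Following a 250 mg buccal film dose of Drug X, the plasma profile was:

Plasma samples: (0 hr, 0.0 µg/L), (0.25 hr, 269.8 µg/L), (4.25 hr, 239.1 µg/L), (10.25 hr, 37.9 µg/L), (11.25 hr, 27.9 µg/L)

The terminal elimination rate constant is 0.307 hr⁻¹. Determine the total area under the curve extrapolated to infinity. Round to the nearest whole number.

AUC = 2006 µg/L·hr

Trapezoidal AUC_0→11.25:
  [0→0.25]: (0.0+269.8)/2 × 0.25 = 33.725
  [0.25→4.25]: (269.8+239.1)/2 × 4 = 1017.8
  [4.25→10.25]: (239.1+37.9)/2 × 6 = 831.0
  [10.25→11.25]: (37.9+27.9)/2 × 1 = 32.9
  Sum = 1915.425 µg/L·hr
Extrapolated tail: C_last / k_e = 27.9 / 0.307 = 90.879
AUC_0→∞ = 1915.425 + 90.879 = 2006.304 µg/L·hr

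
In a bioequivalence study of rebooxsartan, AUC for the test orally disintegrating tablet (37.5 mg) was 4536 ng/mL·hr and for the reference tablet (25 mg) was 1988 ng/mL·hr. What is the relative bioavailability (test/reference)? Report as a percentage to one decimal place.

F_rel = 152.1%

F_rel = (AUC_test/D_test) / (AUC_ref/D_ref)
      = (4536/37.5) / (1988/25)
      = 120.96 / 79.52 = 1.5211 = 152.11%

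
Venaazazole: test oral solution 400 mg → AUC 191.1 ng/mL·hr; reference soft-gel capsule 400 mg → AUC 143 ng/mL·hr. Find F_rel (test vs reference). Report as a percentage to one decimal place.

F_rel = 133.6%

F_rel = (AUC_test/D_test) / (AUC_ref/D_ref)
      = (191.1/400) / (143/400)
      = 0.47775 / 0.3575 = 1.3364 = 133.64%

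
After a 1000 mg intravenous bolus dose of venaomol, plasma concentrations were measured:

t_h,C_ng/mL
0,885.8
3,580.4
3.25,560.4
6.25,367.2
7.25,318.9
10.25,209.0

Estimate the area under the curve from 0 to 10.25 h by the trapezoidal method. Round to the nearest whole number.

Trapezoidal AUC_0→10.25:
  [0→3]: (885.8+580.4)/2 × 3 = 2199.3
  [3→3.25]: (580.4+560.4)/2 × 0.25 = 142.6
  [3.25→6.25]: (560.4+367.2)/2 × 3 = 1391.4
  [6.25→7.25]: (367.2+318.9)/2 × 1 = 343.05
  [7.25→10.25]: (318.9+209.0)/2 × 3 = 791.85
  Sum = 4868.2 ng/mL·h

AUC = 4868 ng/mL·h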